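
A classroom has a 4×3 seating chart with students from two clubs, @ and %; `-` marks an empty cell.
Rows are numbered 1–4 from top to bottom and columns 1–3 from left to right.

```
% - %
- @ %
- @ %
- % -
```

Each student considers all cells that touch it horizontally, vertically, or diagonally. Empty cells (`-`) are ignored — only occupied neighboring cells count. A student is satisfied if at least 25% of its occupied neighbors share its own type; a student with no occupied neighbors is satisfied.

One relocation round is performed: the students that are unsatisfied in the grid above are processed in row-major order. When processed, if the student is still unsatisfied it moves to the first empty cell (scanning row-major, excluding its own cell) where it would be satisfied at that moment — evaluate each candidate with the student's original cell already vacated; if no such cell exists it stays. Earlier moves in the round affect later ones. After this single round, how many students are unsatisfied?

0

Initially unsatisfied (in order): (1,1), (2,2).
  (1,1) → (1,2).
  (2,2) → (2,1).
Resulting grid:
- % %
@ - %
- @ %
- % -
All satisfied now.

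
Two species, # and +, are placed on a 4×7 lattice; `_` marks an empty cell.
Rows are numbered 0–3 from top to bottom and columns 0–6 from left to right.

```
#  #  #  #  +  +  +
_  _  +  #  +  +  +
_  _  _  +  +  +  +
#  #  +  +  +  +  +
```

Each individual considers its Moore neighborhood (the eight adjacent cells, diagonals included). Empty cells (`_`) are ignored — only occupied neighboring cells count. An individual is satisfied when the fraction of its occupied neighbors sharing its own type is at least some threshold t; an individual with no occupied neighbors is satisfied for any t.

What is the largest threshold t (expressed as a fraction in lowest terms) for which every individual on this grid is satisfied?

Row 0: (0,0)# 1/1 · (0,1)# 2/3 · (0,2)# 3/4 · (0,3)# 2/5 · (0,4)+ 3/5 · (0,5)+ 5/5 · (0,6)+ 3/3
Row 1: (1,2)+ 1/5 · (1,3)# 2/7 · (1,4)+ 6/8 · (1,5)+ 8/8 · (1,6)+ 5/5
Row 2: (2,3)+ 6/7 · (2,4)+ 7/8 · (2,5)+ 8/8 · (2,6)+ 5/5
Row 3: (3,0)# 1/1 · (3,1)# 1/2 · (3,2)+ 2/3 · (3,3)+ 4/4 · (3,4)+ 5/5 · (3,5)+ 5/5 · (3,6)+ 3/3
The smallest same-type fraction is 1/5 at (1,2), which reduces to 1/5. Any threshold above that leaves this individual unsatisfied.

1/5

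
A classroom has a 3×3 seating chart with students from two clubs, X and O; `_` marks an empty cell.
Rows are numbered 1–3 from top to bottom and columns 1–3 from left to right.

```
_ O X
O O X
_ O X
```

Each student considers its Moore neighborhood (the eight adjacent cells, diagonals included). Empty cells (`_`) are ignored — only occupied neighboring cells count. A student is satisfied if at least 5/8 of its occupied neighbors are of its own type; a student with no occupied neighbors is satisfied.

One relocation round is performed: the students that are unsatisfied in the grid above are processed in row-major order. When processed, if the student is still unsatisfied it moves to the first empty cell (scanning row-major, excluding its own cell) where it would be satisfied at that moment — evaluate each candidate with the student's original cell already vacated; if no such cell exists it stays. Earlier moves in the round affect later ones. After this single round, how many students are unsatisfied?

Initially unsatisfied (in order): (1,2), (1,3), (2,2), (2,3), (3,2), (3,3).
  (1,2) → (1,1).
  (1,3): no empty cell satisfies it; stays.
  (2,2) → (3,1).
  (2,3): now satisfied by earlier moves; stays.
  (3,2): no empty cell satisfies it; stays.
  (3,3): no empty cell satisfies it; stays.
Resulting grid:
O _ X
O _ X
O O X
Unsatisfied now: (3,2), (3,3).

2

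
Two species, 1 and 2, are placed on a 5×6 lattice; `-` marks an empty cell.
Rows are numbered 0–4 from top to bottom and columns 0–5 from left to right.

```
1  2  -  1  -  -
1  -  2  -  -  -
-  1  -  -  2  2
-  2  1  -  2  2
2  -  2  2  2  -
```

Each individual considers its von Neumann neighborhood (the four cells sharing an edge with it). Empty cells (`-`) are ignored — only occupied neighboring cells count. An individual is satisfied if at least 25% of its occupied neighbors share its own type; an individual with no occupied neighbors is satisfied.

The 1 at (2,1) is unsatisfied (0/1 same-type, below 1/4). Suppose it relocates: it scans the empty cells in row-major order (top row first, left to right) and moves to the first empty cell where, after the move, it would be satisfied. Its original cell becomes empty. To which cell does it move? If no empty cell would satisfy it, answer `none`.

(0,2)

Vacating (2,1). Empty cells in order:
  (0,2): 1/3 same-type → satisfied — stop here.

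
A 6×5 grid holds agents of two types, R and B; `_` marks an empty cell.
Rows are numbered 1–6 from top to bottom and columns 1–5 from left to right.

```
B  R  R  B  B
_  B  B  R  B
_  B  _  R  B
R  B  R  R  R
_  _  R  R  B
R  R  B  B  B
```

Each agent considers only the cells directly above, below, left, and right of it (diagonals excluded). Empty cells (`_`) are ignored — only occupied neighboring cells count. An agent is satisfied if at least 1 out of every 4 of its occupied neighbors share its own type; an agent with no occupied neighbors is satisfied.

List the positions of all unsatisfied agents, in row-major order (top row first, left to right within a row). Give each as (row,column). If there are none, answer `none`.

(1,1)B 0/1 not
(1,2)R 1/3 satisfied
(1,3)R 1/3 satisfied
(1,4)B 1/3 satisfied
(1,5)B 2/2 satisfied
(2,2)B 2/3 satisfied
(2,3)B 1/3 satisfied
(2,4)R 1/4 satisfied
(2,5)B 2/3 satisfied
(3,2)B 2/2 satisfied
(3,4)R 2/3 satisfied
(3,5)B 1/3 satisfied
(4,1)R 0/1 not
(4,2)B 1/3 satisfied
(4,3)R 2/3 satisfied
(4,4)R 4/4 satisfied
(4,5)R 1/3 satisfied
(5,3)R 2/3 satisfied
(5,4)R 2/4 satisfied
(5,5)B 1/3 satisfied
(6,1)R 1/1 satisfied
(6,2)R 1/2 satisfied
(6,3)B 1/3 satisfied
(6,4)B 2/3 satisfied
(6,5)B 2/2 satisfied

(1,1), (4,1)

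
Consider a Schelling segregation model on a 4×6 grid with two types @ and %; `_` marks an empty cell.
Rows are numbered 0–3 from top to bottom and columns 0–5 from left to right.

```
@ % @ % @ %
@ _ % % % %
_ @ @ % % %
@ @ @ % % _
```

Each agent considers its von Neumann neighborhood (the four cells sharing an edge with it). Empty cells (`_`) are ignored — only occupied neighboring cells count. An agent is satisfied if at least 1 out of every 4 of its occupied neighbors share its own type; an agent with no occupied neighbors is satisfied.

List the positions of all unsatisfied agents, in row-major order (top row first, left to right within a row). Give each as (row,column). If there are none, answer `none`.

(0,0)@ 1/2 ✓
(0,1)% 0/2 ✗
(0,2)@ 0/3 ✗
(0,3)% 1/3 ✓
(0,4)@ 0/3 ✗
(0,5)% 1/2 ✓
(1,0)@ 1/1 ✓
(1,2)% 1/3 ✓
(1,3)% 4/4 ✓
(1,4)% 3/4 ✓
(1,5)% 3/3 ✓
(2,1)@ 2/2 ✓
(2,2)@ 2/4 ✓
(2,3)% 3/4 ✓
(2,4)% 4/4 ✓
(2,5)% 2/2 ✓
(3,0)@ 1/1 ✓
(3,1)@ 3/3 ✓
(3,2)@ 2/3 ✓
(3,3)% 2/3 ✓
(3,4)% 2/2 ✓

(0,1), (0,2), (0,4)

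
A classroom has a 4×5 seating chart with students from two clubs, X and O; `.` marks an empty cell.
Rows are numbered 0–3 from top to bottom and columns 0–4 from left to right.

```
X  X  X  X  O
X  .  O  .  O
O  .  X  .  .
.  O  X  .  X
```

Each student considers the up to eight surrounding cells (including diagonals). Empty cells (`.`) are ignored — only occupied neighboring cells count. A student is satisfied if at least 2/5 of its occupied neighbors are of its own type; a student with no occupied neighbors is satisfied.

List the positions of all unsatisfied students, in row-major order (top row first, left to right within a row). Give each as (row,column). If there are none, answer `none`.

Row 0: (0,0)X 2/2 ok · (0,1)X 3/4 ok · (0,2)X 2/3 ok · (0,3)X 1/4 unhappy · (0,4)O 1/2 ok
Row 1: (1,0)X 2/3 ok · (1,2)O 0/4 unhappy · (1,4)O 1/2 ok
Row 2: (2,0)O 1/2 ok · (2,2)X 1/3 unhappy
Row 3: (3,1)O 1/3 unhappy · (3,2)X 1/2 ok · (3,4)X 0/0 ok

(0,3), (1,2), (2,2), (3,1)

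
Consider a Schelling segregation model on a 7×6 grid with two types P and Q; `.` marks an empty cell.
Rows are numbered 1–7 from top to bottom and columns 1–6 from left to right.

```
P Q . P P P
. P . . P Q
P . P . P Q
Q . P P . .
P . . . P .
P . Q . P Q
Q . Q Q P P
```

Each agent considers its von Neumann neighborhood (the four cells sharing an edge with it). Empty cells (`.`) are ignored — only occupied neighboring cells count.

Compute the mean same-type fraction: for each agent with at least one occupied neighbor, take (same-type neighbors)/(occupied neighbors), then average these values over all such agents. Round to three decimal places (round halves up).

(1,1)P 0/1
(1,2)Q 0/2
(1,4)P 1/1
(1,5)P 3/3
(1,6)P 1/2
(2,2)P 0/1
(2,5)P 2/3
(2,6)Q 1/3
(3,1)P 0/1
(3,3)P 1/1
(3,5)P 1/2
(3,6)Q 1/2
(4,1)Q 0/2
(4,3)P 2/2
(4,4)P 1/1
(5,1)P 1/2
(5,5)P 1/1
(6,1)P 1/2
(6,3)Q 1/1
(6,5)P 2/3
(6,6)Q 0/2
(7,1)Q 0/1
(7,3)Q 2/2
(7,4)Q 1/2
(7,5)P 2/3
(7,6)P 1/2
Sum over 26 agents: 0/1 + 0/2 + 1/1 + 3/3 + 1/2 + 0/1 + 2/3 + 1/3 + 0/1 + 1/1 + 1/2 + 1/2 + 0/2 + 2/2 + 1/1 + 1/2 + 1/1 + 1/2 + 1/1 + 2/3 + 0/2 + 0/1 + 2/2 + 1/2 + 2/3 + 1/2 = 83/6; mean = 83/6 ÷ 26 = 83/156 = 0.532051… → 0.532.

0.532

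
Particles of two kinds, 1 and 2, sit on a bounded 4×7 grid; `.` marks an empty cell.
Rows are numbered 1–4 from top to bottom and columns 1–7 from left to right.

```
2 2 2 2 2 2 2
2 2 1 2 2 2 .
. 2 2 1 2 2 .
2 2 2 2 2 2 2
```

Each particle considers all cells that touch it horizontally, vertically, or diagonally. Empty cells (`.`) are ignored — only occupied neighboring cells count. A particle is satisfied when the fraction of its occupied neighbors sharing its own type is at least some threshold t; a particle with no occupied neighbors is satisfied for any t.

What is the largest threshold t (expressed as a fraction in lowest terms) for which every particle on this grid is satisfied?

Row 1: (1,1)2 3/3 · (1,2)2 4/5 · (1,3)2 4/5 · (1,4)2 4/5 · (1,5)2 5/5 · (1,6)2 4/4 · (1,7)2 2/2
Row 2: (2,1)2 4/4 · (2,2)2 6/7 · (2,3)1 1/8 · (2,4)2 6/8 · (2,5)2 7/8 · (2,6)2 6/6
Row 3: (3,2)2 6/7 · (3,3)2 6/8 · (3,4)1 1/8 · (3,5)2 7/8 · (3,6)2 6/6
Row 4: (4,1)2 2/2 · (4,2)2 4/4 · (4,3)2 4/5 · (4,4)2 4/5 · (4,5)2 4/5 · (4,6)2 4/4 · (4,7)2 2/2
The smallest same-type fraction is 1/8 at (2,3), which reduces to 1/8. Any threshold above that leaves this particle unsatisfied.

1/8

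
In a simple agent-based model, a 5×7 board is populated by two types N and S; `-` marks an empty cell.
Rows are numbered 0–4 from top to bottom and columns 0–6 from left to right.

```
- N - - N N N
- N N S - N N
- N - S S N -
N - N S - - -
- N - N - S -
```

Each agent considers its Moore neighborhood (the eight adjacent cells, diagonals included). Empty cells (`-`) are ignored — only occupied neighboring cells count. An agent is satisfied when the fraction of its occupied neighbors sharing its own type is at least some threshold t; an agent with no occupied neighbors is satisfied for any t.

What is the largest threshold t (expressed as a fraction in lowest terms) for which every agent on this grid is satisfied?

1/2

(0,1)N 2/2
(0,4)N 2/3
(0,5)N 4/4
(0,6)N 3/3
(1,1)N 3/3
(1,2)N 3/5
(1,3)S 2/4
(1,5)N 5/6
(1,6)N 4/4
(2,1)N 4/4
(2,3)S 3/5
(2,4)S 3/5
(2,5)N 2/3
(3,0)N 2/2
(3,2)N 3/5
(3,3)S 2/4
(4,1)N 2/2
(4,3)N 1/2
(4,5)S — no occupied neighbors
The smallest same-type fraction is 2/4 at (1,3), which reduces to 1/2. Any threshold above that leaves this agent unsatisfied.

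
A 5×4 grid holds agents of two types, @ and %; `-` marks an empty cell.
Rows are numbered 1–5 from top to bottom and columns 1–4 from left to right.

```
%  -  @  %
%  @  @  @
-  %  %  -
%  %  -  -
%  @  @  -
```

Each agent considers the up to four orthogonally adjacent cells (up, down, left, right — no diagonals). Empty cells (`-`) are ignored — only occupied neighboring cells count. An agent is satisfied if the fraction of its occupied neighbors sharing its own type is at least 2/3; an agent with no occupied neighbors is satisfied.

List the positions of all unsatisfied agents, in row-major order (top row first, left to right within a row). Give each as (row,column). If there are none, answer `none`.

Row 1: (1,1)% 1/1 ok · (1,3)@ 1/2 unhappy · (1,4)% 0/2 unhappy
Row 2: (2,1)% 1/2 unhappy · (2,2)@ 1/3 unhappy · (2,3)@ 3/4 ok · (2,4)@ 1/2 unhappy
Row 3: (3,2)% 2/3 ok · (3,3)% 1/2 unhappy
Row 4: (4,1)% 2/2 ok · (4,2)% 2/3 ok
Row 5: (5,1)% 1/2 unhappy · (5,2)@ 1/3 unhappy · (5,3)@ 1/1 ok

(1,3), (1,4), (2,1), (2,2), (2,4), (3,3), (5,1), (5,2)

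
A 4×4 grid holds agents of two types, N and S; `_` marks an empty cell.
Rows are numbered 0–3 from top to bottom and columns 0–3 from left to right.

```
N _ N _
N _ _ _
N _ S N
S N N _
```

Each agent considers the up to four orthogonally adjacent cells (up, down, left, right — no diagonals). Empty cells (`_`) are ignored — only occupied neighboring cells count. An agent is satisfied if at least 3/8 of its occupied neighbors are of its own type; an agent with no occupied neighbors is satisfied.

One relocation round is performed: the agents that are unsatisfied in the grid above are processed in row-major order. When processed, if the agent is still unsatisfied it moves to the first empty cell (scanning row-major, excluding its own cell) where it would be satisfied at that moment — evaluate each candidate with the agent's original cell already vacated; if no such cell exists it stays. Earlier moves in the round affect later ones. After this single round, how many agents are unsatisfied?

0

Initially unsatisfied (in order): (2,2), (2,3), (3,0).
  (2,2): no empty cell satisfies it; stays.
  (2,3) → (0,1).
  (3,0) → (1,2).
Resulting grid:
N N N _
N _ S _
N _ S _
_ N N _
All satisfied now.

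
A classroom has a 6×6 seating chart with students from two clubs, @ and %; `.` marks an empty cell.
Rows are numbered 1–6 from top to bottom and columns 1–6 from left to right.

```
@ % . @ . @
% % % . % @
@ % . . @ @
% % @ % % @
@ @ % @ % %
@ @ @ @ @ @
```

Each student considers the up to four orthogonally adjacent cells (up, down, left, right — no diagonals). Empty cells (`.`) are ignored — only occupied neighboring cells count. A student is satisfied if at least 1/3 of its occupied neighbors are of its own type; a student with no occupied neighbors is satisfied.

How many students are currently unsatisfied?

(1,1)@ 0/2 not
(1,2)% 1/2 satisfied
(1,4)@ 0/0 satisfied
(1,6)@ 1/1 satisfied
(2,1)% 1/3 satisfied
(2,2)% 4/4 satisfied
(2,3)% 1/1 satisfied
(2,5)% 0/2 not
(2,6)@ 2/3 satisfied
(3,1)@ 0/3 not
(3,2)% 2/3 satisfied
(3,5)@ 1/3 satisfied
(3,6)@ 3/3 satisfied
(4,1)% 1/3 satisfied
(4,2)% 2/4 satisfied
(4,3)@ 0/3 not
(4,4)% 1/3 satisfied
(4,5)% 2/4 satisfied
(4,6)@ 1/3 satisfied
(5,1)@ 2/3 satisfied
(5,2)@ 2/4 satisfied
(5,3)% 0/4 not
(5,4)@ 1/4 not
(5,5)% 2/4 satisfied
(5,6)% 1/3 satisfied
(6,1)@ 2/2 satisfied
(6,2)@ 3/3 satisfied
(6,3)@ 2/3 satisfied
(6,4)@ 3/3 satisfied
(6,5)@ 2/3 satisfied
(6,6)@ 1/2 satisfied
Unsatisfied: (1,1), (2,5), (3,1), (4,3), (5,3), (5,4) — 6 in total.

6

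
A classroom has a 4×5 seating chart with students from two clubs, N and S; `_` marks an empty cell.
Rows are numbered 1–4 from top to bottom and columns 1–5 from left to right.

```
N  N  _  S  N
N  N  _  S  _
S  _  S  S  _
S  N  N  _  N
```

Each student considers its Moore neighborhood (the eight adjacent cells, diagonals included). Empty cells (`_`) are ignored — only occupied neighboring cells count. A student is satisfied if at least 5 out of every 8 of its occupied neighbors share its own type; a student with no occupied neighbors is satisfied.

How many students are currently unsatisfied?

10

(1,1)N 3/3 ✓
(1,2)N 3/3 ✓
(1,4)S 1/2 ✗
(1,5)N 0/2 ✗
(2,1)N 3/4 ✓
(2,2)N 3/5 ✗
(2,4)S 3/4 ✓
(3,1)S 1/4 ✗
(3,3)S 2/5 ✗
(3,4)S 2/4 ✗
(4,1)S 1/2 ✗
(4,2)N 1/4 ✗
(4,3)N 1/3 ✗
(4,5)N 0/1 ✗
Unsatisfied: (1,4), (1,5), (2,2), (3,1), (3,3), (3,4), (4,1), (4,2), (4,3), (4,5) — 10 in total.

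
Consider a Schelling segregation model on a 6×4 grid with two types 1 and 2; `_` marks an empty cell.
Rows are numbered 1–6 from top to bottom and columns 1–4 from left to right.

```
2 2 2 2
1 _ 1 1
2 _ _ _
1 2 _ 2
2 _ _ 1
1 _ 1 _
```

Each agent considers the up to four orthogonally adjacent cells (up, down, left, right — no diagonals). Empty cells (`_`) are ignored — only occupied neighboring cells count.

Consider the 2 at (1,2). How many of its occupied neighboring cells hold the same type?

Occupied neighbors of (1,2): (1,1)=2, (1,3)=2.
Same type (2): 2 of 2.

2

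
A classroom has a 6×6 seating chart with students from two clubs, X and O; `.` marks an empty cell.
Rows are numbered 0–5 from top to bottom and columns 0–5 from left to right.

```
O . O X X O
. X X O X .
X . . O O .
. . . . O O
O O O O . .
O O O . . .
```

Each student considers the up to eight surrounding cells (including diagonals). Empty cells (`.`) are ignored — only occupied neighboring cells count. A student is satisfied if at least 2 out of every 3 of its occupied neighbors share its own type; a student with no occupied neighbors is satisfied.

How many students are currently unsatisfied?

10

Row 0: (0,0)O 0/1 ✗ · (0,2)O 1/4 ✗ · (0,3)X 3/5 ✗ · (0,4)X 2/4 ✗ · (0,5)O 0/2 ✗
Row 1: (1,1)X 2/4 ✗ · (1,2)X 2/5 ✗ · (1,3)O 3/7 ✗ · (1,4)X 2/6 ✗
Row 2: (2,0)X 1/1 ✓ · (2,3)O 3/5 ✗ · (2,4)O 4/5 ✓
Row 3: (3,4)O 4/4 ✓ · (3,5)O 2/2 ✓
Row 4: (4,0)O 3/3 ✓ · (4,1)O 5/5 ✓ · (4,2)O 4/4 ✓ · (4,3)O 3/3 ✓
Row 5: (5,0)O 3/3 ✓ · (5,1)O 5/5 ✓ · (5,2)O 4/4 ✓
Unsatisfied: (0,0), (0,2), (0,3), (0,4), (0,5), (1,1), (1,2), (1,3), (1,4), (2,3) — 10 in total.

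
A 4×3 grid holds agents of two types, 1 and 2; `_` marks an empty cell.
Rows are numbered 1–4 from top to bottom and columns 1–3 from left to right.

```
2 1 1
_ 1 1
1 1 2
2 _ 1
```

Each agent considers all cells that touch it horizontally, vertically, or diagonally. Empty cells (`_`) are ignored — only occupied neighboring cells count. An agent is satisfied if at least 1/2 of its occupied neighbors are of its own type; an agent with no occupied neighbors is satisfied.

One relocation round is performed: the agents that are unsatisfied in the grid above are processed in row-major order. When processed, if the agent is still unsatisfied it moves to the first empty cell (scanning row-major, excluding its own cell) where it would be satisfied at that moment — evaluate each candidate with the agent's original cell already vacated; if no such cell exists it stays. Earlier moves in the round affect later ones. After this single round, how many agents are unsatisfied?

Initially unsatisfied (in order): (1,1), (3,3), (4,1).
  (1,1): no empty cell satisfies it; stays.
  (3,3): no empty cell satisfies it; stays.
  (4,1): no empty cell satisfies it; stays.
Resulting grid:
2 1 1
_ 1 1
1 1 2
2 _ 1
Unsatisfied now: (1,1), (3,3), (4,1).

3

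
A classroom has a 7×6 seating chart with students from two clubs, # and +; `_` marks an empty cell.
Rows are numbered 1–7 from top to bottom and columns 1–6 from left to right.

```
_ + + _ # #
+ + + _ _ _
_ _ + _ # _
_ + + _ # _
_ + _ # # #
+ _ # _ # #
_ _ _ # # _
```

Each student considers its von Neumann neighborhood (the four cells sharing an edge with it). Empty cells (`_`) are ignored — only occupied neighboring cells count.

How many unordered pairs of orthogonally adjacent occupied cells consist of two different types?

0

Scan each occupied cell's neighbors to the right and below so each pair is counted once.
From row 1: 0 unlike of 4 pairs (running 0/4).
From row 2: 0 unlike of 3 pairs (running 0/7).
From row 3: 0 unlike of 2 pairs (running 0/9).
From row 4: 0 unlike of 3 pairs (running 0/12).
From row 5: 0 unlike of 4 pairs (running 0/16).
From row 6: 0 unlike of 2 pairs (running 0/18).
From row 7: 0 unlike of 1 pairs (running 0/19).
Total adjacent occupied pairs: 19; unlike-type pairs: 0.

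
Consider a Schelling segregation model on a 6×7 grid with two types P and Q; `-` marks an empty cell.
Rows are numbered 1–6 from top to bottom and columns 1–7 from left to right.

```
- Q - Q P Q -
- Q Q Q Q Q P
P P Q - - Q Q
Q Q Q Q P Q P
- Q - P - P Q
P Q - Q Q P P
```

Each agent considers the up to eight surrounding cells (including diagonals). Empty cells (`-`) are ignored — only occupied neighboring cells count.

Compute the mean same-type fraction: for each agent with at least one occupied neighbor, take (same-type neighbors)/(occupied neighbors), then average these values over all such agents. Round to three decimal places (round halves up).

0.501

(1,2)Q 2/2
(1,4)Q 3/4
(1,5)P 0/5
(1,6)Q 2/4
(2,2)Q 3/5
(2,3)Q 5/6
(2,4)Q 4/5
(2,5)Q 5/6
(2,6)Q 4/6
(2,7)P 0/4
(3,1)P 1/4
(3,2)P 1/7
(3,3)Q 6/7
(3,6)Q 4/7
(3,7)Q 3/5
(4,1)Q 2/4
(4,2)Q 4/6
(4,3)Q 4/6
(4,4)Q 2/4
(4,5)P 2/5
(4,6)Q 3/6
(4,7)P 1/5
(5,2)Q 4/5
(5,4)P 1/5
(5,6)P 4/7
(5,7)Q 1/5
(6,1)P 0/2
(6,2)Q 1/2
(6,4)Q 1/2
(6,5)Q 1/4
(6,6)P 2/4
(6,7)P 2/3
Sum over 32 agents: 2/2 + 3/4 + 0/5 + 2/4 + 3/5 + 5/6 + 4/5 + 5/6 + 4/6 + 0/4 + 1/4 + 1/7 + 6/7 + 4/7 + 3/5 + 2/4 + 4/6 + 4/6 + 2/4 + 2/5 + 3/6 + 1/5 + 4/5 + 1/5 + 4/7 + 1/5 + 0/2 + 1/2 + 1/2 + 1/4 + 2/4 + 2/3 = 6731/420; mean = 6731/420 ÷ 32 = 6731/13440 = 0.500818… → 0.501.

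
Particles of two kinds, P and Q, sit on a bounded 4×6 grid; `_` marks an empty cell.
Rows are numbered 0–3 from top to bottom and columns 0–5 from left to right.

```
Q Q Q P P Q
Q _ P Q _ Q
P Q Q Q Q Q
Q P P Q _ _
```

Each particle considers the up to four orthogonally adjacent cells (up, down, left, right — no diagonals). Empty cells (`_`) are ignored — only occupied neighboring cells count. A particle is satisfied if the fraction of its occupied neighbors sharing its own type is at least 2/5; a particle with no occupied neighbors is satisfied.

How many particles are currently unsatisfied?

9

(0,0)Q 2/2 ✓
(0,1)Q 2/2 ✓
(0,2)Q 1/3 ✗
(0,3)P 1/3 ✗
(0,4)P 1/2 ✓
(0,5)Q 1/2 ✓
(1,0)Q 1/2 ✓
(1,2)P 0/3 ✗
(1,3)Q 1/3 ✗
(1,5)Q 2/2 ✓
(2,0)P 0/3 ✗
(2,1)Q 1/3 ✗
(2,2)Q 2/4 ✓
(2,3)Q 4/4 ✓
(2,4)Q 2/2 ✓
(2,5)Q 2/2 ✓
(3,0)Q 0/2 ✗
(3,1)P 1/3 ✗
(3,2)P 1/3 ✗
(3,3)Q 1/2 ✓
Unsatisfied: (0,2), (0,3), (1,2), (1,3), (2,0), (2,1), (3,0), (3,1), (3,2) — 9 in total.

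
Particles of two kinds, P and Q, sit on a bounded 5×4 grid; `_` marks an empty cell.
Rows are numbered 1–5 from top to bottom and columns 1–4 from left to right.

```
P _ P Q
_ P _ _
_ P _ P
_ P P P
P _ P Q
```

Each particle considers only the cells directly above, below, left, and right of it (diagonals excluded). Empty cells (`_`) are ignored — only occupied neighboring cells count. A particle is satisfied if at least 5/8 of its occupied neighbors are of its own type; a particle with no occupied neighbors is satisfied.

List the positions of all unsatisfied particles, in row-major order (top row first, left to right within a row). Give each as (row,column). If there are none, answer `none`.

(1,1)P 0/0 ok
(1,3)P 0/1 unhappy
(1,4)Q 0/1 unhappy
(2,2)P 1/1 ok
(3,2)P 2/2 ok
(3,4)P 1/1 ok
(4,2)P 2/2 ok
(4,3)P 3/3 ok
(4,4)P 2/3 ok
(5,1)P 0/0 ok
(5,3)P 1/2 unhappy
(5,4)Q 0/2 unhappy

(1,3), (1,4), (5,3), (5,4)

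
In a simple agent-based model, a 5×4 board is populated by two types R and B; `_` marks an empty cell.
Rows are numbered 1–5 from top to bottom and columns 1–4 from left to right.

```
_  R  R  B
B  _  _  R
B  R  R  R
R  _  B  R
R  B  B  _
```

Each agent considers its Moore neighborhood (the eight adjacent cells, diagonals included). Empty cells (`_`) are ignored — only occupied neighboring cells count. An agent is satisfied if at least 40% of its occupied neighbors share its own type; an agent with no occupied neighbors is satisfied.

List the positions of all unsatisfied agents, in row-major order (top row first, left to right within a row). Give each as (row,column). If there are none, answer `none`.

(1,4), (2,1), (3,1), (4,3)

Row 1: (1,2)R 1/2 ✓ · (1,3)R 2/3 ✓ · (1,4)B 0/2 ✗
Row 2: (2,1)B 1/3 ✗ · (2,4)R 3/4 ✓
Row 3: (3,1)B 1/3 ✗ · (3,2)R 2/5 ✓ · (3,3)R 4/5 ✓ · (3,4)R 3/4 ✓
Row 4: (4,1)R 2/4 ✓ · (4,3)B 2/6 ✗ · (4,4)R 2/4 ✓
Row 5: (5,1)R 1/2 ✓ · (5,2)B 2/4 ✓ · (5,3)B 2/3 ✓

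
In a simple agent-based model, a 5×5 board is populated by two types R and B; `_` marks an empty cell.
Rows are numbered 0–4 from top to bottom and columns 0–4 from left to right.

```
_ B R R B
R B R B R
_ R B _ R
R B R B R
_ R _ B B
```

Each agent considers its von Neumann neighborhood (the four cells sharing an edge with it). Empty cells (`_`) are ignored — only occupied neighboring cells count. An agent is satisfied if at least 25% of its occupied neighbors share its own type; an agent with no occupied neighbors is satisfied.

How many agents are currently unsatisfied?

9

Row 0: (0,1)B 1/2 ok · (0,2)R 2/3 ok · (0,3)R 1/3 ok · (0,4)B 0/2 unhappy
Row 1: (1,0)R 0/1 unhappy · (1,1)B 1/4 ok · (1,2)R 1/4 ok · (1,3)B 0/3 unhappy · (1,4)R 1/3 ok
Row 2: (2,1)R 0/3 unhappy · (2,2)B 0/3 unhappy · (2,4)R 2/2 ok
Row 3: (3,0)R 0/1 unhappy · (3,1)B 0/4 unhappy · (3,2)R 0/3 unhappy · (3,3)B 1/3 ok · (3,4)R 1/3 ok
Row 4: (4,1)R 0/1 unhappy · (4,3)B 2/2 ok · (4,4)B 1/2 ok
Unsatisfied: (0,4), (1,0), (1,3), (2,1), (2,2), (3,0), (3,1), (3,2), (4,1) — 9 in total.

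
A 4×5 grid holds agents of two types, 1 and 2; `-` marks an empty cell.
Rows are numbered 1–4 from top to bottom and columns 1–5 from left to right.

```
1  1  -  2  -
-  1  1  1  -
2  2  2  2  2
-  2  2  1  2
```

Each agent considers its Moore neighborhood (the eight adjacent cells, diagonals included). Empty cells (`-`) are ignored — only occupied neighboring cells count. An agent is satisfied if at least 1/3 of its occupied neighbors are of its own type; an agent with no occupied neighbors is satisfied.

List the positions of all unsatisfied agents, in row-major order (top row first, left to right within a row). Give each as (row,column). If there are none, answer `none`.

(1,4), (2,4), (4,4)

Row 1: (1,1)1 2/2 ✓ · (1,2)1 3/3 ✓ · (1,4)2 0/2 ✗
Row 2: (2,2)1 3/6 ✓ · (2,3)1 3/7 ✓ · (2,4)1 1/5 ✗
Row 3: (3,1)2 2/3 ✓ · (3,2)2 4/6 ✓ · (3,3)2 4/8 ✓ · (3,4)2 4/7 ✓ · (3,5)2 2/4 ✓
Row 4: (4,2)2 4/4 ✓ · (4,3)2 4/5 ✓ · (4,4)1 0/5 ✗ · (4,5)2 2/3 ✓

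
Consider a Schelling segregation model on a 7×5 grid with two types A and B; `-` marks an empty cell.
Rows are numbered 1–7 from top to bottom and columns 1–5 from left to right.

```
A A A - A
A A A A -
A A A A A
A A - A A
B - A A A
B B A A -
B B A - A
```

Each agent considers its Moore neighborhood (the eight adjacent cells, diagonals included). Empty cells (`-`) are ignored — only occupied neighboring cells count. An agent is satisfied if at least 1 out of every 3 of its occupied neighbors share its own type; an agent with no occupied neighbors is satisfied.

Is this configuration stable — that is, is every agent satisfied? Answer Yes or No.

Row 1: (1,1)A 3/3 ok · (1,2)A 5/5 ok · (1,3)A 4/4 ok · (1,5)A 1/1 ok
Row 2: (2,1)A 5/5 ok · (2,2)A 8/8 ok · (2,3)A 7/7 ok · (2,4)A 6/6 ok
Row 3: (3,1)A 5/5 ok · (3,2)A 7/7 ok · (3,3)A 7/7 ok · (3,4)A 6/6 ok · (3,5)A 4/4 ok
Row 4: (4,1)A 3/4 ok · (4,2)A 5/6 ok · (4,4)A 7/7 ok · (4,5)A 5/5 ok
Row 5: (5,1)B 2/4 ok · (5,3)A 5/6 ok · (5,4)A 6/6 ok · (5,5)A 4/4 ok
Row 6: (6,1)B 4/4 ok · (6,2)B 4/7 ok · (6,3)A 4/6 ok · (6,4)A 6/6 ok
Row 7: (7,1)B 3/3 ok · (7,2)B 3/5 ok · (7,3)A 2/4 ok · (7,5)A 1/1 ok
All meet the threshold, so the configuration is stable.

Yes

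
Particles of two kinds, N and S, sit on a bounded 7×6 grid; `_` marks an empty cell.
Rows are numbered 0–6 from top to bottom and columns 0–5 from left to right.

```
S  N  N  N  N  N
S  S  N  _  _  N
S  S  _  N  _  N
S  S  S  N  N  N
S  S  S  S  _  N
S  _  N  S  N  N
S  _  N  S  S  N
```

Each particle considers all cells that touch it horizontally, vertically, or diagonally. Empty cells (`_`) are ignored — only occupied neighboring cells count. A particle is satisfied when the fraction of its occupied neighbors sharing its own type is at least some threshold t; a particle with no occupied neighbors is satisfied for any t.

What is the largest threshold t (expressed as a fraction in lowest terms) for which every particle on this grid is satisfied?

Row 0: (0,0)S 2/3 · (0,1)N 2/5 · (0,2)N 3/4 · (0,3)N 3/3 · (0,4)N 3/3 · (0,5)N 2/2
Row 1: (1,0)S 4/5 · (1,1)S 4/7 · (1,2)N 4/6 · (1,5)N 3/3
Row 2: (2,0)S 5/5 · (2,1)S 6/7 · (2,3)N 3/4 · (2,5)N 3/3
Row 3: (3,0)S 5/5 · (3,1)S 7/7 · (3,2)S 5/7 · (3,3)N 2/5 · (3,4)N 5/6 · (3,5)N 3/3
Row 4: (4,0)S 4/4 · (4,1)S 6/7 · (4,2)S 5/7 · (4,3)S 3/7 · (4,5)N 4/4
Row 5: (5,0)S 3/3 · (5,2)N 1/6 · (5,3)S 4/7 · (5,4)N 3/7 · (5,5)N 3/4
Row 6: (6,0)S 1/1 · (6,2)N 1/3 · (6,3)S 2/5 · (6,4)S 2/5 · (6,5)N 2/3
The smallest same-type fraction is 1/6 at (5,2), which reduces to 1/6. Any threshold above that leaves this particle unsatisfied.

1/6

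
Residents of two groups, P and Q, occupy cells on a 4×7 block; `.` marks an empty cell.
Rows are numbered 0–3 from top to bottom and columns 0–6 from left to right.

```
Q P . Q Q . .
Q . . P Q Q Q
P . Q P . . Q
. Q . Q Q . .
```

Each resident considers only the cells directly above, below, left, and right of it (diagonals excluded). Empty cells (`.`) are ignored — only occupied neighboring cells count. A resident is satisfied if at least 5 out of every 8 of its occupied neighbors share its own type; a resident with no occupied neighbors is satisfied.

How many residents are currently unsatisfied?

9

Row 0: (0,0)Q 1/2 unhappy · (0,1)P 0/1 unhappy · (0,3)Q 1/2 unhappy · (0,4)Q 2/2 ok
Row 1: (1,0)Q 1/2 unhappy · (1,3)P 1/3 unhappy · (1,4)Q 2/3 ok · (1,5)Q 2/2 ok · (1,6)Q 2/2 ok
Row 2: (2,0)P 0/1 unhappy · (2,2)Q 0/1 unhappy · (2,3)P 1/3 unhappy · (2,6)Q 1/1 ok
Row 3: (3,1)Q 0/0 ok · (3,3)Q 1/2 unhappy · (3,4)Q 1/1 ok
Unsatisfied: (0,0), (0,1), (0,3), (1,0), (1,3), (2,0), (2,2), (2,3), (3,3) — 9 in total.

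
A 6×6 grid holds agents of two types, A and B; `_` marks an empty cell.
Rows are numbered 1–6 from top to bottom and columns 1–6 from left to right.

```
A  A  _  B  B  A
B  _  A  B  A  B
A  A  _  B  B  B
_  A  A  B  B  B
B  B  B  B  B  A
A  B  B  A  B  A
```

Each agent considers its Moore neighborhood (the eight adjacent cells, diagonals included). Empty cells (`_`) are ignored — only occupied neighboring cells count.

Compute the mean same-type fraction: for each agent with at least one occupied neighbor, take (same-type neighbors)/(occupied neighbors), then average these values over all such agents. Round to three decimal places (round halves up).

Row 1: (1,1)A 1/2 · (1,2)A 2/3 · (1,4)B 2/4 · (1,5)B 3/5 · (1,6)A 1/3
Row 2: (2,1)B 0/4 · (2,3)A 2/5 · (2,4)B 4/6 · (2,5)A 1/8 · (2,6)B 3/5
Row 3: (3,1)A 2/3 · (3,2)A 4/5 · (3,4)B 4/7 · (3,5)B 7/8 · (3,6)B 4/5
Row 4: (4,2)A 3/6 · (4,3)A 2/7 · (4,4)B 6/7 · (4,5)B 7/8 · (4,6)B 4/5
Row 5: (5,1)B 2/4 · (5,2)B 4/7 · (5,3)B 5/8 · (5,4)B 6/8 · (5,5)B 5/8 · (5,6)A 1/5
Row 6: (6,1)A 0/3 · (6,2)B 4/5 · (6,3)B 4/5 · (6,4)A 0/5 · (6,5)B 2/5 · (6,6)A 1/3
Sum over 32 agents: 1/2 + 2/3 + 2/4 + 3/5 + 1/3 + 0/4 + 2/5 + 4/6 + 1/8 + 3/5 + 2/3 + 4/5 + 4/7 + 7/8 + 4/5 + 3/6 + 2/7 + 6/7 + 7/8 + 4/5 + 2/4 + 4/7 + 5/8 + 6/8 + 5/8 + 1/5 + 0/3 + 4/5 + 4/5 + 0/5 + 2/5 + 1/3 = 14303/840; mean = 14303/840 ÷ 32 = 14303/26880 = 0.532105… → 0.532.

0.532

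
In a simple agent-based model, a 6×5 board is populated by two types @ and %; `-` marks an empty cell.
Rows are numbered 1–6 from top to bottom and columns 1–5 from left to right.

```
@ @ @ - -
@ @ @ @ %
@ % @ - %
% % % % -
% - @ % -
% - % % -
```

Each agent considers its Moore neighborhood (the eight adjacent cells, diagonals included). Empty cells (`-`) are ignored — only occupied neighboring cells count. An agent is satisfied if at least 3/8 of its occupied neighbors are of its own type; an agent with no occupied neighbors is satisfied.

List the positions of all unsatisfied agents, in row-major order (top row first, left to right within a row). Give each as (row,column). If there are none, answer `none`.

(5,3)

(1,1)@ 3/3 ✓
(1,2)@ 5/5 ✓
(1,3)@ 4/4 ✓
(2,1)@ 4/5 ✓
(2,2)@ 7/8 ✓
(2,3)@ 5/6 ✓
(2,4)@ 3/5 ✓
(2,5)% 1/2 ✓
(3,1)@ 2/5 ✓
(3,2)% 3/8 ✓
(3,3)@ 3/7 ✓
(3,5)% 2/3 ✓
(4,1)% 3/4 ✓
(4,2)% 4/7 ✓
(4,3)% 4/6 ✓
(4,4)% 3/5 ✓
(5,1)% 3/3 ✓
(5,3)@ 0/6 ✗
(5,4)% 4/5 ✓
(6,1)% 1/1 ✓
(6,3)% 2/3 ✓
(6,4)% 2/3 ✓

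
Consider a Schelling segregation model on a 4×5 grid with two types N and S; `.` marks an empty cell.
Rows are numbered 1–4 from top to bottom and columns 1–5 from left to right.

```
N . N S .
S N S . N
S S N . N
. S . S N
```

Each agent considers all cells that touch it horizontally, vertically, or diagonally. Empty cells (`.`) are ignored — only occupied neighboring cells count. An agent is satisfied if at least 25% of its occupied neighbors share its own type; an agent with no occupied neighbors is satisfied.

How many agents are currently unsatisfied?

(1,1)N 1/2 ok
(1,3)N 1/3 ok
(1,4)S 1/3 ok
(2,1)S 2/4 ok
(2,2)N 3/7 ok
(2,3)S 2/5 ok
(2,5)N 1/2 ok
(3,1)S 3/4 ok
(3,2)S 4/6 ok
(3,3)N 1/5 unhappy
(3,5)N 2/3 ok
(4,2)S 2/3 ok
(4,4)S 0/3 unhappy
(4,5)N 1/2 ok
Unsatisfied: (3,3), (4,4) — 2 in total.

2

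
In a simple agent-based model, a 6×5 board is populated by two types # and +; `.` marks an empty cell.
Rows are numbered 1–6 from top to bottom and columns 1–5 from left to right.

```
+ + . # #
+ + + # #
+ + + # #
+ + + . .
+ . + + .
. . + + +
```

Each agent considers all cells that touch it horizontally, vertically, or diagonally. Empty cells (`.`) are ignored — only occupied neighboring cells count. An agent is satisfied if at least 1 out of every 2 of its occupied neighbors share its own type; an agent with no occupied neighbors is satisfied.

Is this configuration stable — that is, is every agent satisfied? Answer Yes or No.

(1,1)+ 3/3 satisfied
(1,2)+ 4/4 satisfied
(1,4)# 3/4 satisfied
(1,5)# 3/3 satisfied
(2,1)+ 5/5 satisfied
(2,2)+ 7/7 satisfied
(2,3)+ 4/7 satisfied
(2,4)# 5/7 satisfied
(2,5)# 5/5 satisfied
(3,1)+ 5/5 satisfied
(3,2)+ 8/8 satisfied
(3,3)+ 5/7 satisfied
(3,4)# 3/6 satisfied
(3,5)# 3/3 satisfied
(4,1)+ 4/4 satisfied
(4,2)+ 7/7 satisfied
(4,3)+ 5/6 satisfied
(5,1)+ 2/2 satisfied
(5,3)+ 5/5 satisfied
(5,4)+ 5/5 satisfied
(6,3)+ 3/3 satisfied
(6,4)+ 4/4 satisfied
(6,5)+ 2/2 satisfied
All meet the threshold, so the configuration is stable.

Yes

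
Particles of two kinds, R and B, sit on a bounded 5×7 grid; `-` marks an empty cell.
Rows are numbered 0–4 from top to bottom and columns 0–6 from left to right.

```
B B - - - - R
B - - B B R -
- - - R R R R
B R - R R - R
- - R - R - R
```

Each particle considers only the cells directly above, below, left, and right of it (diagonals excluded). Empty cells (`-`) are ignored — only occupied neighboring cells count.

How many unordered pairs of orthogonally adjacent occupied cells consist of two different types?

4

Scan each occupied cell's neighbors to the right and below so each pair is counted once.
Row 0: B(0,0)–B(0,1)= B(0,0)–B(1,0)=  → 0/2 unlike.
Row 1: B(1,3)–B(1,4)= B(1,3)–R(2,3)≠ B(1,4)–R(1,5)≠ B(1,4)–R(2,4)≠ R(1,5)–R(2,5)=  → 3/5 unlike.
Row 2: R(2,3)–R(2,4)= R(2,3)–R(3,3)= R(2,4)–R(2,5)= R(2,4)–R(3,4)= R(2,5)–R(2,6)= R(2,6)–R(3,6)=  → 0/6 unlike.
Row 3: B(3,0)–R(3,1)≠ R(3,3)–R(3,4)= R(3,4)–R(4,4)= R(3,6)–R(4,6)=  → 1/4 unlike.
Total adjacent occupied pairs: 17; unlike-type pairs: 4.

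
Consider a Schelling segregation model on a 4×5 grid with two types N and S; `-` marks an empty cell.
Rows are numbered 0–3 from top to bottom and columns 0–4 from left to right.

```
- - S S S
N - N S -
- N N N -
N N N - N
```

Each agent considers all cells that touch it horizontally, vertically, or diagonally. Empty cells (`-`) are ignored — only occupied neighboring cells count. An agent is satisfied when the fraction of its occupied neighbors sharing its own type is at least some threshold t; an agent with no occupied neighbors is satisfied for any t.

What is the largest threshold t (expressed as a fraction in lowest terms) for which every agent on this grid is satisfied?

1/2

Row 0: (0,2)S 2/3 · (0,3)S 3/4 · (0,4)S 2/2
Row 1: (1,0)N 1/1 · (1,2)N 3/6 · (1,3)S 3/6
Row 2: (2,1)N 6/6 · (2,2)N 5/6 · (2,3)N 4/5
Row 3: (3,0)N 2/2 · (3,1)N 4/4 · (3,2)N 4/4 · (3,4)N 1/1
The smallest same-type fraction is 3/6 at (1,2), which reduces to 1/2. Any threshold above that leaves this agent unsatisfied.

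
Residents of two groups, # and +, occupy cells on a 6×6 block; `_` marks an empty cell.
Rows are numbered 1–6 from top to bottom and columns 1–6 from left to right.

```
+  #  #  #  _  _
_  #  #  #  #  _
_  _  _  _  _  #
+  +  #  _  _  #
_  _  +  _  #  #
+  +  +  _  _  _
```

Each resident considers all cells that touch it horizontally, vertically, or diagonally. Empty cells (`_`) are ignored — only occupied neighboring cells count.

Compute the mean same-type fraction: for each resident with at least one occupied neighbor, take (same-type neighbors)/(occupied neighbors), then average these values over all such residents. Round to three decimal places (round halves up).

Row 1: (1,1)+ 0/2 · (1,2)# 3/4 · (1,3)# 5/5 · (1,4)# 4/4
Row 2: (2,2)# 3/4 · (2,3)# 5/5 · (2,4)# 4/4 · (2,5)# 3/3
Row 3: (3,6)# 2/2
Row 4: (4,1)+ 1/1 · (4,2)+ 2/3 · (4,3)# 0/2 · (4,6)# 3/3
Row 5: (5,3)+ 3/4 · (5,5)# 2/2 · (5,6)# 2/2
Row 6: (6,1)+ 1/1 · (6,2)+ 3/3 · (6,3)+ 2/2
Sum over 19 residents: 0/2 + 3/4 + 5/5 + 4/4 + 3/4 + 5/5 + 4/4 + 3/3 + 2/2 + 1/1 + 2/3 + 0/2 + 3/3 + 3/4 + 2/2 + 2/2 + 1/1 + 3/3 + 2/2 = 191/12; mean = 191/12 ÷ 19 = 191/228 = 0.837719… → 0.838.

0.838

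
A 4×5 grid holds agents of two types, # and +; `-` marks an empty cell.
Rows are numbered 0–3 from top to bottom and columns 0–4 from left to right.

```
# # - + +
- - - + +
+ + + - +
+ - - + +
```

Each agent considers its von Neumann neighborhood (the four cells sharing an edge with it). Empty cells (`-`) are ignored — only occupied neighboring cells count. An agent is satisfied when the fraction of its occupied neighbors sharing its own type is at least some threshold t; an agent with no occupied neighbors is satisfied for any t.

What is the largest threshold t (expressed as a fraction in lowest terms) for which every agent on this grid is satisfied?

1/1

Row 0: (0,0)# 1/1 · (0,1)# 1/1 · (0,3)+ 2/2 · (0,4)+ 2/2
Row 1: (1,3)+ 2/2 · (1,4)+ 3/3
Row 2: (2,0)+ 2/2 · (2,1)+ 2/2 · (2,2)+ 1/1 · (2,4)+ 2/2
Row 3: (3,0)+ 1/1 · (3,3)+ 1/1 · (3,4)+ 2/2
The smallest same-type fraction is 1/1 at (0,0), which reduces to 1/1. Any threshold above that leaves this agent unsatisfied.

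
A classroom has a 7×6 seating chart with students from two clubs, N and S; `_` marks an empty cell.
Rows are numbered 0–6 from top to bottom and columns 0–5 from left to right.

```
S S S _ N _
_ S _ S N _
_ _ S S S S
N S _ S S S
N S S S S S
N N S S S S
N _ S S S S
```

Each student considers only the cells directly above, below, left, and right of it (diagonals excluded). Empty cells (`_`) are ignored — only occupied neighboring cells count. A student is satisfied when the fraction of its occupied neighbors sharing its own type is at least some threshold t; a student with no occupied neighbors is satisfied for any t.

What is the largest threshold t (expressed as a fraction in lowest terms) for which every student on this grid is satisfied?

(0,0)S 1/1
(0,1)S 3/3
(0,2)S 1/1
(0,4)N 1/1
(1,1)S 1/1
(1,3)S 1/2
(1,4)N 1/3
(2,2)S 1/1
(2,3)S 4/4
(2,4)S 3/4
(2,5)S 2/2
(3,0)N 1/2
(3,1)S 1/2
(3,3)S 3/3
(3,4)S 4/4
(3,5)S 3/3
(4,0)N 2/3
(4,1)S 2/4
(4,2)S 3/3
(4,3)S 4/4
(4,4)S 4/4
(4,5)S 3/3
(5,0)N 3/3
(5,1)N 1/3
(5,2)S 3/4
(5,3)S 4/4
(5,4)S 4/4
(5,5)S 3/3
(6,0)N 1/1
(6,2)S 2/2
(6,3)S 3/3
(6,4)S 3/3
(6,5)S 2/2
The smallest same-type fraction is 1/3 at (1,4), which reduces to 1/3. Any threshold above that leaves this student unsatisfied.

1/3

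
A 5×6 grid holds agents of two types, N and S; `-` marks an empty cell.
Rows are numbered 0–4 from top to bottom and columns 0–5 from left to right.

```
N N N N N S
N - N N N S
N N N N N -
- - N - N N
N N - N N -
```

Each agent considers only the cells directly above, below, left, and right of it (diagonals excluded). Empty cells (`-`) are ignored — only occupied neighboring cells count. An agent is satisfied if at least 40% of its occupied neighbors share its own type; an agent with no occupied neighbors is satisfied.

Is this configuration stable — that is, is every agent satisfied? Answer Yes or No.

Yes

Row 0: (0,0)N 2/2 ok · (0,1)N 2/2 ok · (0,2)N 3/3 ok · (0,3)N 3/3 ok · (0,4)N 2/3 ok · (0,5)S 1/2 ok
Row 1: (1,0)N 2/2 ok · (1,2)N 3/3 ok · (1,3)N 4/4 ok · (1,4)N 3/4 ok · (1,5)S 1/2 ok
Row 2: (2,0)N 2/2 ok · (2,1)N 2/2 ok · (2,2)N 4/4 ok · (2,3)N 3/3 ok · (2,4)N 3/3 ok
Row 3: (3,2)N 1/1 ok · (3,4)N 3/3 ok · (3,5)N 1/1 ok
Row 4: (4,0)N 1/1 ok · (4,1)N 1/1 ok · (4,3)N 1/1 ok · (4,4)N 2/2 ok
All meet the threshold, so the configuration is stable.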